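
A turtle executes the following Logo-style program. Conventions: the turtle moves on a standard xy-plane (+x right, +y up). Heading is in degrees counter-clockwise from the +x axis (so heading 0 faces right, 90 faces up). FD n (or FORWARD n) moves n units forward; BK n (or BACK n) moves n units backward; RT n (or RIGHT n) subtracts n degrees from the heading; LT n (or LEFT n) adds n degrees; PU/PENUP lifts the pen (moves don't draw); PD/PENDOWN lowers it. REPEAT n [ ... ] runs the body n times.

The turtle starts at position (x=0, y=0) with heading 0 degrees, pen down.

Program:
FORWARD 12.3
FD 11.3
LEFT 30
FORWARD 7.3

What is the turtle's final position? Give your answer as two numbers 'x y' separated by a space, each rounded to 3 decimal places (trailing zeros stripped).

Answer: 29.922 3.65

Derivation:
Executing turtle program step by step:
Start: pos=(0,0), heading=0, pen down
FD 12.3: (0,0) -> (12.3,0) [heading=0, draw]
FD 11.3: (12.3,0) -> (23.6,0) [heading=0, draw]
LT 30: heading 0 -> 30
FD 7.3: (23.6,0) -> (29.922,3.65) [heading=30, draw]
Final: pos=(29.922,3.65), heading=30, 3 segment(s) drawn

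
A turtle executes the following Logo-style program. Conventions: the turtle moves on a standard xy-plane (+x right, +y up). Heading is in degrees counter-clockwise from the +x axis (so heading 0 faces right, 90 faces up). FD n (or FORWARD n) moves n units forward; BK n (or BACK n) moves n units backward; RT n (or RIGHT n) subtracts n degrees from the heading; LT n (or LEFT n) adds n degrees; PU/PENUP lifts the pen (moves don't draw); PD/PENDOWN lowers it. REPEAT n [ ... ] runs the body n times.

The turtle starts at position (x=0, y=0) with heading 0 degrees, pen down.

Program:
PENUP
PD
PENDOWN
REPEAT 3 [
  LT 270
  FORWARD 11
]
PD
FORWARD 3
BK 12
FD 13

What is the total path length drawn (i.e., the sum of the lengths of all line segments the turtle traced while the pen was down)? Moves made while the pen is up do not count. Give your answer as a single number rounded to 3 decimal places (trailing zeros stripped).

Executing turtle program step by step:
Start: pos=(0,0), heading=0, pen down
PU: pen up
PD: pen down
PD: pen down
REPEAT 3 [
  -- iteration 1/3 --
  LT 270: heading 0 -> 270
  FD 11: (0,0) -> (0,-11) [heading=270, draw]
  -- iteration 2/3 --
  LT 270: heading 270 -> 180
  FD 11: (0,-11) -> (-11,-11) [heading=180, draw]
  -- iteration 3/3 --
  LT 270: heading 180 -> 90
  FD 11: (-11,-11) -> (-11,0) [heading=90, draw]
]
PD: pen down
FD 3: (-11,0) -> (-11,3) [heading=90, draw]
BK 12: (-11,3) -> (-11,-9) [heading=90, draw]
FD 13: (-11,-9) -> (-11,4) [heading=90, draw]
Final: pos=(-11,4), heading=90, 6 segment(s) drawn

Segment lengths:
  seg 1: (0,0) -> (0,-11), length = 11
  seg 2: (0,-11) -> (-11,-11), length = 11
  seg 3: (-11,-11) -> (-11,0), length = 11
  seg 4: (-11,0) -> (-11,3), length = 3
  seg 5: (-11,3) -> (-11,-9), length = 12
  seg 6: (-11,-9) -> (-11,4), length = 13
Total = 61

Answer: 61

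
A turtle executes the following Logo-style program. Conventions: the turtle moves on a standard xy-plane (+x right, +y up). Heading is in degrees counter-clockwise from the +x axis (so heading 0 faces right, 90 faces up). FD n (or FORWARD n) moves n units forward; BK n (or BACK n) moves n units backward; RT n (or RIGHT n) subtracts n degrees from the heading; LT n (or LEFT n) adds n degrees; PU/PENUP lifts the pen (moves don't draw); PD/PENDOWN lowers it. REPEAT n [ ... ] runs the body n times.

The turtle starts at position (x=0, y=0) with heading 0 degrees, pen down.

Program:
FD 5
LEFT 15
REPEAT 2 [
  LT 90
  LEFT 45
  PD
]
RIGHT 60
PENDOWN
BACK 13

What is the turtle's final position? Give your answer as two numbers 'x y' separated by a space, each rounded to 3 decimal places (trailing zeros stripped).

Answer: 14.192 9.192

Derivation:
Executing turtle program step by step:
Start: pos=(0,0), heading=0, pen down
FD 5: (0,0) -> (5,0) [heading=0, draw]
LT 15: heading 0 -> 15
REPEAT 2 [
  -- iteration 1/2 --
  LT 90: heading 15 -> 105
  LT 45: heading 105 -> 150
  PD: pen down
  -- iteration 2/2 --
  LT 90: heading 150 -> 240
  LT 45: heading 240 -> 285
  PD: pen down
]
RT 60: heading 285 -> 225
PD: pen down
BK 13: (5,0) -> (14.192,9.192) [heading=225, draw]
Final: pos=(14.192,9.192), heading=225, 2 segment(s) drawn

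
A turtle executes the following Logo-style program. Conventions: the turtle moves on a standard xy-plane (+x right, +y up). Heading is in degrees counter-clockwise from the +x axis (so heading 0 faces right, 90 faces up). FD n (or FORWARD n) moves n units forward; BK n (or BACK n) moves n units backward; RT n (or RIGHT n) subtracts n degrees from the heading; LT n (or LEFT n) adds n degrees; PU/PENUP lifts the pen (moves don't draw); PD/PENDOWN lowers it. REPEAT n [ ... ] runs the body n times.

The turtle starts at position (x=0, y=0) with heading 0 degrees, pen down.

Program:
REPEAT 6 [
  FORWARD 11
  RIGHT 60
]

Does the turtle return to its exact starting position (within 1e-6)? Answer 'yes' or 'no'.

Executing turtle program step by step:
Start: pos=(0,0), heading=0, pen down
REPEAT 6 [
  -- iteration 1/6 --
  FD 11: (0,0) -> (11,0) [heading=0, draw]
  RT 60: heading 0 -> 300
  -- iteration 2/6 --
  FD 11: (11,0) -> (16.5,-9.526) [heading=300, draw]
  RT 60: heading 300 -> 240
  -- iteration 3/6 --
  FD 11: (16.5,-9.526) -> (11,-19.053) [heading=240, draw]
  RT 60: heading 240 -> 180
  -- iteration 4/6 --
  FD 11: (11,-19.053) -> (0,-19.053) [heading=180, draw]
  RT 60: heading 180 -> 120
  -- iteration 5/6 --
  FD 11: (0,-19.053) -> (-5.5,-9.526) [heading=120, draw]
  RT 60: heading 120 -> 60
  -- iteration 6/6 --
  FD 11: (-5.5,-9.526) -> (0,0) [heading=60, draw]
  RT 60: heading 60 -> 0
]
Final: pos=(0,0), heading=0, 6 segment(s) drawn

Start position: (0, 0)
Final position: (0, 0)
Distance = 0; < 1e-6 -> CLOSED

Answer: yes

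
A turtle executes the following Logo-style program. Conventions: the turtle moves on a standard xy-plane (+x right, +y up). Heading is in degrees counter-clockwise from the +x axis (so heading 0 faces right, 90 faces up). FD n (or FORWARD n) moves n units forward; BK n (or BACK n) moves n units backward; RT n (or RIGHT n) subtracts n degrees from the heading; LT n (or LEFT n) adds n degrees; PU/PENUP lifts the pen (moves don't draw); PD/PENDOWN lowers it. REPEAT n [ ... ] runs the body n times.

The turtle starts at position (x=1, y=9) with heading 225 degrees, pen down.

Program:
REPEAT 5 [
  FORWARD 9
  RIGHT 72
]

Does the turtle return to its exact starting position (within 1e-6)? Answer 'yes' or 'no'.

Executing turtle program step by step:
Start: pos=(1,9), heading=225, pen down
REPEAT 5 [
  -- iteration 1/5 --
  FD 9: (1,9) -> (-5.364,2.636) [heading=225, draw]
  RT 72: heading 225 -> 153
  -- iteration 2/5 --
  FD 9: (-5.364,2.636) -> (-13.383,6.722) [heading=153, draw]
  RT 72: heading 153 -> 81
  -- iteration 3/5 --
  FD 9: (-13.383,6.722) -> (-11.975,15.611) [heading=81, draw]
  RT 72: heading 81 -> 9
  -- iteration 4/5 --
  FD 9: (-11.975,15.611) -> (-3.086,17.019) [heading=9, draw]
  RT 72: heading 9 -> 297
  -- iteration 5/5 --
  FD 9: (-3.086,17.019) -> (1,9) [heading=297, draw]
  RT 72: heading 297 -> 225
]
Final: pos=(1,9), heading=225, 5 segment(s) drawn

Start position: (1, 9)
Final position: (1, 9)
Distance = 0; < 1e-6 -> CLOSED

Answer: yes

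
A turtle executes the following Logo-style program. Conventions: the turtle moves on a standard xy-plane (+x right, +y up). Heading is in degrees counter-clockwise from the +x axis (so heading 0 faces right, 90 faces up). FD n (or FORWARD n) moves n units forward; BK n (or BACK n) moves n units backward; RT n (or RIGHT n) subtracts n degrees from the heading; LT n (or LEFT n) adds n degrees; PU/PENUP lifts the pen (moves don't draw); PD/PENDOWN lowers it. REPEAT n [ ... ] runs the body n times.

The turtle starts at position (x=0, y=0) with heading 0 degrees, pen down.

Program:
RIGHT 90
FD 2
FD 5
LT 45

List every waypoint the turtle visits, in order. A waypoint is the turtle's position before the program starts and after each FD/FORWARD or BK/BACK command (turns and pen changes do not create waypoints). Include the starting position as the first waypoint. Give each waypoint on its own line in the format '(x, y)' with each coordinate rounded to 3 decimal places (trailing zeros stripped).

Executing turtle program step by step:
Start: pos=(0,0), heading=0, pen down
RT 90: heading 0 -> 270
FD 2: (0,0) -> (0,-2) [heading=270, draw]
FD 5: (0,-2) -> (0,-7) [heading=270, draw]
LT 45: heading 270 -> 315
Final: pos=(0,-7), heading=315, 2 segment(s) drawn
Waypoints (3 total):
(0, 0)
(0, -2)
(0, -7)

Answer: (0, 0)
(0, -2)
(0, -7)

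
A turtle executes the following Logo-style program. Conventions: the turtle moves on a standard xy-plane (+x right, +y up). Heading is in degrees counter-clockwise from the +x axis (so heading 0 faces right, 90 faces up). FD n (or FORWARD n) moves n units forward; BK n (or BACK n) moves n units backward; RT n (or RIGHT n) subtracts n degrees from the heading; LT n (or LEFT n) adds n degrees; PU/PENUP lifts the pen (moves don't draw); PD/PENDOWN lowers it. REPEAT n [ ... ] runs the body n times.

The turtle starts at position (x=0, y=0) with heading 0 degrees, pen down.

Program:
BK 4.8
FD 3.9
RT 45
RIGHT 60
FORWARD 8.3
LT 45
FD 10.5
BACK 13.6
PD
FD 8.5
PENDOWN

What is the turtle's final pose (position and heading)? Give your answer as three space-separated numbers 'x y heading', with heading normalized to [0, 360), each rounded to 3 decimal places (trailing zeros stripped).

Answer: -0.348 -12.694 300

Derivation:
Executing turtle program step by step:
Start: pos=(0,0), heading=0, pen down
BK 4.8: (0,0) -> (-4.8,0) [heading=0, draw]
FD 3.9: (-4.8,0) -> (-0.9,0) [heading=0, draw]
RT 45: heading 0 -> 315
RT 60: heading 315 -> 255
FD 8.3: (-0.9,0) -> (-3.048,-8.017) [heading=255, draw]
LT 45: heading 255 -> 300
FD 10.5: (-3.048,-8.017) -> (2.202,-17.11) [heading=300, draw]
BK 13.6: (2.202,-17.11) -> (-4.598,-5.333) [heading=300, draw]
PD: pen down
FD 8.5: (-4.598,-5.333) -> (-0.348,-12.694) [heading=300, draw]
PD: pen down
Final: pos=(-0.348,-12.694), heading=300, 6 segment(s) drawn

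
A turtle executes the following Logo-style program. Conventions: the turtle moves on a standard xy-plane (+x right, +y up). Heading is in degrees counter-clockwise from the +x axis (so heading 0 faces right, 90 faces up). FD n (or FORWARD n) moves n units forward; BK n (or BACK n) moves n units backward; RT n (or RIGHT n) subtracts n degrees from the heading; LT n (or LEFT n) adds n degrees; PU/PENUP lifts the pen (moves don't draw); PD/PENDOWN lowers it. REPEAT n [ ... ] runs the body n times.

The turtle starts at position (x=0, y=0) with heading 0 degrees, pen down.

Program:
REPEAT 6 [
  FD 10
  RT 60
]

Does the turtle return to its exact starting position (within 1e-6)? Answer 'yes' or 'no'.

Answer: yes

Derivation:
Executing turtle program step by step:
Start: pos=(0,0), heading=0, pen down
REPEAT 6 [
  -- iteration 1/6 --
  FD 10: (0,0) -> (10,0) [heading=0, draw]
  RT 60: heading 0 -> 300
  -- iteration 2/6 --
  FD 10: (10,0) -> (15,-8.66) [heading=300, draw]
  RT 60: heading 300 -> 240
  -- iteration 3/6 --
  FD 10: (15,-8.66) -> (10,-17.321) [heading=240, draw]
  RT 60: heading 240 -> 180
  -- iteration 4/6 --
  FD 10: (10,-17.321) -> (0,-17.321) [heading=180, draw]
  RT 60: heading 180 -> 120
  -- iteration 5/6 --
  FD 10: (0,-17.321) -> (-5,-8.66) [heading=120, draw]
  RT 60: heading 120 -> 60
  -- iteration 6/6 --
  FD 10: (-5,-8.66) -> (0,0) [heading=60, draw]
  RT 60: heading 60 -> 0
]
Final: pos=(0,0), heading=0, 6 segment(s) drawn

Start position: (0, 0)
Final position: (0, 0)
Distance = 0; < 1e-6 -> CLOSED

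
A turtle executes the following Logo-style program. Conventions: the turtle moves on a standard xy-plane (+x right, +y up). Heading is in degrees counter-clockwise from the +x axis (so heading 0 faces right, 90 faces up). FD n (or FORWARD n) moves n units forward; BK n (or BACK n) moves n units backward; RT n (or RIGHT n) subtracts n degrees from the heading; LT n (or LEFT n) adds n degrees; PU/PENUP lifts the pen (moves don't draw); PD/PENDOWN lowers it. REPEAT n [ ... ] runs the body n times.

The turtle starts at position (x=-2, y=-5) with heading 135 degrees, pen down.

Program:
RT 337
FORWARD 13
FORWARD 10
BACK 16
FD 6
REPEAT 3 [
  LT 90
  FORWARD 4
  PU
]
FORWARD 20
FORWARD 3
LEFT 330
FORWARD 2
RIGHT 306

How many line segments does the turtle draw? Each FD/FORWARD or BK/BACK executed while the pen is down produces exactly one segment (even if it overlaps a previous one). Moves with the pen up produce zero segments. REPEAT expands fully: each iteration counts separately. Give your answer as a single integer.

Executing turtle program step by step:
Start: pos=(-2,-5), heading=135, pen down
RT 337: heading 135 -> 158
FD 13: (-2,-5) -> (-14.053,-0.13) [heading=158, draw]
FD 10: (-14.053,-0.13) -> (-23.325,3.616) [heading=158, draw]
BK 16: (-23.325,3.616) -> (-8.49,-2.378) [heading=158, draw]
FD 6: (-8.49,-2.378) -> (-14.053,-0.13) [heading=158, draw]
REPEAT 3 [
  -- iteration 1/3 --
  LT 90: heading 158 -> 248
  FD 4: (-14.053,-0.13) -> (-15.552,-3.839) [heading=248, draw]
  PU: pen up
  -- iteration 2/3 --
  LT 90: heading 248 -> 338
  FD 4: (-15.552,-3.839) -> (-11.843,-5.337) [heading=338, move]
  PU: pen up
  -- iteration 3/3 --
  LT 90: heading 338 -> 68
  FD 4: (-11.843,-5.337) -> (-10.345,-1.629) [heading=68, move]
  PU: pen up
]
FD 20: (-10.345,-1.629) -> (-2.853,16.915) [heading=68, move]
FD 3: (-2.853,16.915) -> (-1.729,19.697) [heading=68, move]
LT 330: heading 68 -> 38
FD 2: (-1.729,19.697) -> (-0.153,20.928) [heading=38, move]
RT 306: heading 38 -> 92
Final: pos=(-0.153,20.928), heading=92, 5 segment(s) drawn
Segments drawn: 5

Answer: 5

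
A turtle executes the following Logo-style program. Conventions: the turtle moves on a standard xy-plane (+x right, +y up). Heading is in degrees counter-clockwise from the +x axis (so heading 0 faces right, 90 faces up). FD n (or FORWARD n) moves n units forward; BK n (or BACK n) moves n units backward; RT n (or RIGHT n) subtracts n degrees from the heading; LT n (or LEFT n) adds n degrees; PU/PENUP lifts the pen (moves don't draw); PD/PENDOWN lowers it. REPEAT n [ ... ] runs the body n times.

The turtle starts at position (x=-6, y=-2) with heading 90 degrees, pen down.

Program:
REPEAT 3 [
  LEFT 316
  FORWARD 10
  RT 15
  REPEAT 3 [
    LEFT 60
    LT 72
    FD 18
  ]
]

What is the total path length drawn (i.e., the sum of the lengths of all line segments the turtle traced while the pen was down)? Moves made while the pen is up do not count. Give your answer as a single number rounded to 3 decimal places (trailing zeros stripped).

Answer: 192

Derivation:
Executing turtle program step by step:
Start: pos=(-6,-2), heading=90, pen down
REPEAT 3 [
  -- iteration 1/3 --
  LT 316: heading 90 -> 46
  FD 10: (-6,-2) -> (0.947,5.193) [heading=46, draw]
  RT 15: heading 46 -> 31
  REPEAT 3 [
    -- iteration 1/3 --
    LT 60: heading 31 -> 91
    LT 72: heading 91 -> 163
    FD 18: (0.947,5.193) -> (-16.267,10.456) [heading=163, draw]
    -- iteration 2/3 --
    LT 60: heading 163 -> 223
    LT 72: heading 223 -> 295
    FD 18: (-16.267,10.456) -> (-8.66,-5.857) [heading=295, draw]
    -- iteration 3/3 --
    LT 60: heading 295 -> 355
    LT 72: heading 355 -> 67
    FD 18: (-8.66,-5.857) -> (-1.627,10.712) [heading=67, draw]
  ]
  -- iteration 2/3 --
  LT 316: heading 67 -> 23
  FD 10: (-1.627,10.712) -> (7.578,14.619) [heading=23, draw]
  RT 15: heading 23 -> 8
  REPEAT 3 [
    -- iteration 1/3 --
    LT 60: heading 8 -> 68
    LT 72: heading 68 -> 140
    FD 18: (7.578,14.619) -> (-6.21,26.189) [heading=140, draw]
    -- iteration 2/3 --
    LT 60: heading 140 -> 200
    LT 72: heading 200 -> 272
    FD 18: (-6.21,26.189) -> (-5.582,8.2) [heading=272, draw]
    -- iteration 3/3 --
    LT 60: heading 272 -> 332
    LT 72: heading 332 -> 44
    FD 18: (-5.582,8.2) -> (7.366,20.704) [heading=44, draw]
  ]
  -- iteration 3/3 --
  LT 316: heading 44 -> 0
  FD 10: (7.366,20.704) -> (17.366,20.704) [heading=0, draw]
  RT 15: heading 0 -> 345
  REPEAT 3 [
    -- iteration 1/3 --
    LT 60: heading 345 -> 45
    LT 72: heading 45 -> 117
    FD 18: (17.366,20.704) -> (9.194,36.742) [heading=117, draw]
    -- iteration 2/3 --
    LT 60: heading 117 -> 177
    LT 72: heading 177 -> 249
    FD 18: (9.194,36.742) -> (2.743,19.938) [heading=249, draw]
    -- iteration 3/3 --
    LT 60: heading 249 -> 309
    LT 72: heading 309 -> 21
    FD 18: (2.743,19.938) -> (19.548,26.388) [heading=21, draw]
  ]
]
Final: pos=(19.548,26.388), heading=21, 12 segment(s) drawn

Segment lengths:
  seg 1: (-6,-2) -> (0.947,5.193), length = 10
  seg 2: (0.947,5.193) -> (-16.267,10.456), length = 18
  seg 3: (-16.267,10.456) -> (-8.66,-5.857), length = 18
  seg 4: (-8.66,-5.857) -> (-1.627,10.712), length = 18
  seg 5: (-1.627,10.712) -> (7.578,14.619), length = 10
  seg 6: (7.578,14.619) -> (-6.21,26.189), length = 18
  seg 7: (-6.21,26.189) -> (-5.582,8.2), length = 18
  seg 8: (-5.582,8.2) -> (7.366,20.704), length = 18
  seg 9: (7.366,20.704) -> (17.366,20.704), length = 10
  seg 10: (17.366,20.704) -> (9.194,36.742), length = 18
  seg 11: (9.194,36.742) -> (2.743,19.938), length = 18
  seg 12: (2.743,19.938) -> (19.548,26.388), length = 18
Total = 192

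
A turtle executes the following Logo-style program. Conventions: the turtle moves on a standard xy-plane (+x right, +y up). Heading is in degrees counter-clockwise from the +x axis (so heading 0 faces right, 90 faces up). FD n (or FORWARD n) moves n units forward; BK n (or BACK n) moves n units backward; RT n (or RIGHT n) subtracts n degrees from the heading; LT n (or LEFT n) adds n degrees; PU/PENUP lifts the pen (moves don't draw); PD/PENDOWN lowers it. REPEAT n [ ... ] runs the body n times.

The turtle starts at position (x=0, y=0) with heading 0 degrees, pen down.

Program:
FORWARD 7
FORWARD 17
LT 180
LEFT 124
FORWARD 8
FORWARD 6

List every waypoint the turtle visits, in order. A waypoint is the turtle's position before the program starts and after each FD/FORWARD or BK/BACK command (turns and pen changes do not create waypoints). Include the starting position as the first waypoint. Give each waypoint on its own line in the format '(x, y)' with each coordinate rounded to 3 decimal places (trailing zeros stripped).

Answer: (0, 0)
(7, 0)
(24, 0)
(28.474, -6.632)
(31.829, -11.607)

Derivation:
Executing turtle program step by step:
Start: pos=(0,0), heading=0, pen down
FD 7: (0,0) -> (7,0) [heading=0, draw]
FD 17: (7,0) -> (24,0) [heading=0, draw]
LT 180: heading 0 -> 180
LT 124: heading 180 -> 304
FD 8: (24,0) -> (28.474,-6.632) [heading=304, draw]
FD 6: (28.474,-6.632) -> (31.829,-11.607) [heading=304, draw]
Final: pos=(31.829,-11.607), heading=304, 4 segment(s) drawn
Waypoints (5 total):
(0, 0)
(7, 0)
(24, 0)
(28.474, -6.632)
(31.829, -11.607)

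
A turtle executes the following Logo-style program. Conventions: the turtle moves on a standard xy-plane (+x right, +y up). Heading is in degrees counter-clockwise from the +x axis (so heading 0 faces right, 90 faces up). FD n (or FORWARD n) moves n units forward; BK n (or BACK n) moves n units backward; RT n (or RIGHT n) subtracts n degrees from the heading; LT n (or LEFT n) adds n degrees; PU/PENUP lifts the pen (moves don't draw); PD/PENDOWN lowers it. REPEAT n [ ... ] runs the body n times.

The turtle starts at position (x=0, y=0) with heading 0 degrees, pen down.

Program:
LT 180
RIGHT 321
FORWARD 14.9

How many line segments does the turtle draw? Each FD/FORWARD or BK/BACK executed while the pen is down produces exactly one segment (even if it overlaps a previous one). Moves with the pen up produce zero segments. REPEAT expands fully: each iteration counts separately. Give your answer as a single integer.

Executing turtle program step by step:
Start: pos=(0,0), heading=0, pen down
LT 180: heading 0 -> 180
RT 321: heading 180 -> 219
FD 14.9: (0,0) -> (-11.579,-9.377) [heading=219, draw]
Final: pos=(-11.579,-9.377), heading=219, 1 segment(s) drawn
Segments drawn: 1

Answer: 1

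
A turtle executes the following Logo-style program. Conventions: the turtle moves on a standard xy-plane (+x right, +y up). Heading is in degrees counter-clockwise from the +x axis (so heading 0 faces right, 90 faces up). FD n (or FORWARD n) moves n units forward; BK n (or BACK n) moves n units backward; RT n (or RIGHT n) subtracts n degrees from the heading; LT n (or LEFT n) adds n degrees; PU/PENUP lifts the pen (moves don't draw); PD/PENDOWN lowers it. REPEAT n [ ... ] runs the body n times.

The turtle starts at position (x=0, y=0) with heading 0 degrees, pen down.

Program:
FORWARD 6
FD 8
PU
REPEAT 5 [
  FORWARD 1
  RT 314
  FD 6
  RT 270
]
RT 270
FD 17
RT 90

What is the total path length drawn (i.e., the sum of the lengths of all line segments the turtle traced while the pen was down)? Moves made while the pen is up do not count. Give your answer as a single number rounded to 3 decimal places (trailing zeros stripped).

Executing turtle program step by step:
Start: pos=(0,0), heading=0, pen down
FD 6: (0,0) -> (6,0) [heading=0, draw]
FD 8: (6,0) -> (14,0) [heading=0, draw]
PU: pen up
REPEAT 5 [
  -- iteration 1/5 --
  FD 1: (14,0) -> (15,0) [heading=0, move]
  RT 314: heading 0 -> 46
  FD 6: (15,0) -> (19.168,4.316) [heading=46, move]
  RT 270: heading 46 -> 136
  -- iteration 2/5 --
  FD 1: (19.168,4.316) -> (18.449,5.011) [heading=136, move]
  RT 314: heading 136 -> 182
  FD 6: (18.449,5.011) -> (12.452,4.801) [heading=182, move]
  RT 270: heading 182 -> 272
  -- iteration 3/5 --
  FD 1: (12.452,4.801) -> (12.487,3.802) [heading=272, move]
  RT 314: heading 272 -> 318
  FD 6: (12.487,3.802) -> (16.946,-0.213) [heading=318, move]
  RT 270: heading 318 -> 48
  -- iteration 4/5 --
  FD 1: (16.946,-0.213) -> (17.615,0.53) [heading=48, move]
  RT 314: heading 48 -> 94
  FD 6: (17.615,0.53) -> (17.197,6.516) [heading=94, move]
  RT 270: heading 94 -> 184
  -- iteration 5/5 --
  FD 1: (17.197,6.516) -> (16.199,6.446) [heading=184, move]
  RT 314: heading 184 -> 230
  FD 6: (16.199,6.446) -> (12.342,1.85) [heading=230, move]
  RT 270: heading 230 -> 320
]
RT 270: heading 320 -> 50
FD 17: (12.342,1.85) -> (23.27,14.872) [heading=50, move]
RT 90: heading 50 -> 320
Final: pos=(23.27,14.872), heading=320, 2 segment(s) drawn

Segment lengths:
  seg 1: (0,0) -> (6,0), length = 6
  seg 2: (6,0) -> (14,0), length = 8
Total = 14

Answer: 14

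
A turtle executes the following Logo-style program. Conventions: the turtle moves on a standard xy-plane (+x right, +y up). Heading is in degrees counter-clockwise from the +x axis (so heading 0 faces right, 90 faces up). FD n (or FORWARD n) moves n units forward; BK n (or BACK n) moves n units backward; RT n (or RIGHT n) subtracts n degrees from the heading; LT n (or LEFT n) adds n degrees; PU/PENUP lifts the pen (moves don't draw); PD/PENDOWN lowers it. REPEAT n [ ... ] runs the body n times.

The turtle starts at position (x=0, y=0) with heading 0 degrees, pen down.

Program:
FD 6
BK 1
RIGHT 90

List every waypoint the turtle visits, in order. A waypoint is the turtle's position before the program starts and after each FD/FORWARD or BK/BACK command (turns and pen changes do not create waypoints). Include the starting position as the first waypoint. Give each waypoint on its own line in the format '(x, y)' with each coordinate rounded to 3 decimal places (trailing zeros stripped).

Executing turtle program step by step:
Start: pos=(0,0), heading=0, pen down
FD 6: (0,0) -> (6,0) [heading=0, draw]
BK 1: (6,0) -> (5,0) [heading=0, draw]
RT 90: heading 0 -> 270
Final: pos=(5,0), heading=270, 2 segment(s) drawn
Waypoints (3 total):
(0, 0)
(6, 0)
(5, 0)

Answer: (0, 0)
(6, 0)
(5, 0)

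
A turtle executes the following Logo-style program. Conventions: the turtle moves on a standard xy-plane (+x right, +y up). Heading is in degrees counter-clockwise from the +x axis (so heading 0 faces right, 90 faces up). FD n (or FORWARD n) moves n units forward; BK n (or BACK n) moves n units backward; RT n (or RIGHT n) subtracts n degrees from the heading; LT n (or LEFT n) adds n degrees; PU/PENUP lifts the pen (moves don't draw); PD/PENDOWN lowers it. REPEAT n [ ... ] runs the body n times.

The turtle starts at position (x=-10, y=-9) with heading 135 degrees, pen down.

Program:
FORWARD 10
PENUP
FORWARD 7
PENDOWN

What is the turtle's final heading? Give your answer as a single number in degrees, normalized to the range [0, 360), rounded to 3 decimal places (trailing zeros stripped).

Answer: 135

Derivation:
Executing turtle program step by step:
Start: pos=(-10,-9), heading=135, pen down
FD 10: (-10,-9) -> (-17.071,-1.929) [heading=135, draw]
PU: pen up
FD 7: (-17.071,-1.929) -> (-22.021,3.021) [heading=135, move]
PD: pen down
Final: pos=(-22.021,3.021), heading=135, 1 segment(s) drawn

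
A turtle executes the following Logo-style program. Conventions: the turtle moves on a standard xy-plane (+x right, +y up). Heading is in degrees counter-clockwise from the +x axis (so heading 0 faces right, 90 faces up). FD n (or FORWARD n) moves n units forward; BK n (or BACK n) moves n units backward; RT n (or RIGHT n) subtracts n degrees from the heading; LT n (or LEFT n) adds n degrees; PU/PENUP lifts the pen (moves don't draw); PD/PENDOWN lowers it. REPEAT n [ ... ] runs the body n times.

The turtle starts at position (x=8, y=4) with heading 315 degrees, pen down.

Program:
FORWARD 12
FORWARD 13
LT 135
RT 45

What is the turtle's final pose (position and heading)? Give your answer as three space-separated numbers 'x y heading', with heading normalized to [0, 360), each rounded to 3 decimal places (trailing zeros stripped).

Answer: 25.678 -13.678 45

Derivation:
Executing turtle program step by step:
Start: pos=(8,4), heading=315, pen down
FD 12: (8,4) -> (16.485,-4.485) [heading=315, draw]
FD 13: (16.485,-4.485) -> (25.678,-13.678) [heading=315, draw]
LT 135: heading 315 -> 90
RT 45: heading 90 -> 45
Final: pos=(25.678,-13.678), heading=45, 2 segment(s) drawn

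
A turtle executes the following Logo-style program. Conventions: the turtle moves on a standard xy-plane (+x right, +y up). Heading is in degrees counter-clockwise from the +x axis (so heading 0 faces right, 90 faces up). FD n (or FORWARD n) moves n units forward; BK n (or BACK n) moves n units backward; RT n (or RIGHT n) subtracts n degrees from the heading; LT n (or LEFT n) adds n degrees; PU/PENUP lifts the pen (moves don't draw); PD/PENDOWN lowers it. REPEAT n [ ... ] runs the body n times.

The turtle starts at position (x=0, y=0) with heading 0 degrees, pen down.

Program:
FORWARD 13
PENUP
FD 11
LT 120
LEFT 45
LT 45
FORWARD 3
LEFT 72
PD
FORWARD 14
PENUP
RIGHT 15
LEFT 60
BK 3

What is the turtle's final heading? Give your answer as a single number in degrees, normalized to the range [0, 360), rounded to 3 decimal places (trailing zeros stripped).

Executing turtle program step by step:
Start: pos=(0,0), heading=0, pen down
FD 13: (0,0) -> (13,0) [heading=0, draw]
PU: pen up
FD 11: (13,0) -> (24,0) [heading=0, move]
LT 120: heading 0 -> 120
LT 45: heading 120 -> 165
LT 45: heading 165 -> 210
FD 3: (24,0) -> (21.402,-1.5) [heading=210, move]
LT 72: heading 210 -> 282
PD: pen down
FD 14: (21.402,-1.5) -> (24.313,-15.194) [heading=282, draw]
PU: pen up
RT 15: heading 282 -> 267
LT 60: heading 267 -> 327
BK 3: (24.313,-15.194) -> (21.797,-13.56) [heading=327, move]
Final: pos=(21.797,-13.56), heading=327, 2 segment(s) drawn

Answer: 327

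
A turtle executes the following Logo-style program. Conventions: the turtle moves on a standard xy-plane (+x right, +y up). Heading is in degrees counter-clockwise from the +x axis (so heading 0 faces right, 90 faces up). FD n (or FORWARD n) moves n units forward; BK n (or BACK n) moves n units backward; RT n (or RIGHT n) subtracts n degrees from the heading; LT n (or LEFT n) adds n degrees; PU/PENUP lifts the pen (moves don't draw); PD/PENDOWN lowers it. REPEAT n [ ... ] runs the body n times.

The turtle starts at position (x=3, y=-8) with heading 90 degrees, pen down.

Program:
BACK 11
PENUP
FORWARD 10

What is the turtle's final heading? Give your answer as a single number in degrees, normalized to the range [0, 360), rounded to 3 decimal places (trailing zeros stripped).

Answer: 90

Derivation:
Executing turtle program step by step:
Start: pos=(3,-8), heading=90, pen down
BK 11: (3,-8) -> (3,-19) [heading=90, draw]
PU: pen up
FD 10: (3,-19) -> (3,-9) [heading=90, move]
Final: pos=(3,-9), heading=90, 1 segment(s) drawn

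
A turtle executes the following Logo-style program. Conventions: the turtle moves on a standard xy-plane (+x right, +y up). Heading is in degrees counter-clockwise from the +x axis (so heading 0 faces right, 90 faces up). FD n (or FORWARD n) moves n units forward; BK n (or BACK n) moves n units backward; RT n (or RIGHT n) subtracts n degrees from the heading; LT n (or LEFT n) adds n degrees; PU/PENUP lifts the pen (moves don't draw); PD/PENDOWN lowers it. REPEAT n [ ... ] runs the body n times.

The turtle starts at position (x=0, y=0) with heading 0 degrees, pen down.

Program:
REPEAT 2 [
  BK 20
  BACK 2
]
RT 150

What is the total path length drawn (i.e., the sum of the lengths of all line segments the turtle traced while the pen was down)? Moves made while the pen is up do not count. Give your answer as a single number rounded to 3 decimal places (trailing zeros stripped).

Executing turtle program step by step:
Start: pos=(0,0), heading=0, pen down
REPEAT 2 [
  -- iteration 1/2 --
  BK 20: (0,0) -> (-20,0) [heading=0, draw]
  BK 2: (-20,0) -> (-22,0) [heading=0, draw]
  -- iteration 2/2 --
  BK 20: (-22,0) -> (-42,0) [heading=0, draw]
  BK 2: (-42,0) -> (-44,0) [heading=0, draw]
]
RT 150: heading 0 -> 210
Final: pos=(-44,0), heading=210, 4 segment(s) drawn

Segment lengths:
  seg 1: (0,0) -> (-20,0), length = 20
  seg 2: (-20,0) -> (-22,0), length = 2
  seg 3: (-22,0) -> (-42,0), length = 20
  seg 4: (-42,0) -> (-44,0), length = 2
Total = 44

Answer: 44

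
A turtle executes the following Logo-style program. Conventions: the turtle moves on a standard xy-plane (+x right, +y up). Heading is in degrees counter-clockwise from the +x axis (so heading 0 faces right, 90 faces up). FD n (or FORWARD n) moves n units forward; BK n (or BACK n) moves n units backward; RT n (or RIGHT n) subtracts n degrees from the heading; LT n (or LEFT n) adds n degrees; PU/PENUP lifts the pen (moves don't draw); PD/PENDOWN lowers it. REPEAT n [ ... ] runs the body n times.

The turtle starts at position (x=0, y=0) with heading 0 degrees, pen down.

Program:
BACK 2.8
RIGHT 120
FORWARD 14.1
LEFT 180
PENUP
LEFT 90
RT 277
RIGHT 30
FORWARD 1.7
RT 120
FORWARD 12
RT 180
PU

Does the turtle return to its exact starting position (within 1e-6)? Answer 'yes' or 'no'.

Answer: no

Derivation:
Executing turtle program step by step:
Start: pos=(0,0), heading=0, pen down
BK 2.8: (0,0) -> (-2.8,0) [heading=0, draw]
RT 120: heading 0 -> 240
FD 14.1: (-2.8,0) -> (-9.85,-12.211) [heading=240, draw]
LT 180: heading 240 -> 60
PU: pen up
LT 90: heading 60 -> 150
RT 277: heading 150 -> 233
RT 30: heading 233 -> 203
FD 1.7: (-9.85,-12.211) -> (-11.415,-12.875) [heading=203, move]
RT 120: heading 203 -> 83
FD 12: (-11.415,-12.875) -> (-9.952,-0.965) [heading=83, move]
RT 180: heading 83 -> 263
PU: pen up
Final: pos=(-9.952,-0.965), heading=263, 2 segment(s) drawn

Start position: (0, 0)
Final position: (-9.952, -0.965)
Distance = 9.999; >= 1e-6 -> NOT closed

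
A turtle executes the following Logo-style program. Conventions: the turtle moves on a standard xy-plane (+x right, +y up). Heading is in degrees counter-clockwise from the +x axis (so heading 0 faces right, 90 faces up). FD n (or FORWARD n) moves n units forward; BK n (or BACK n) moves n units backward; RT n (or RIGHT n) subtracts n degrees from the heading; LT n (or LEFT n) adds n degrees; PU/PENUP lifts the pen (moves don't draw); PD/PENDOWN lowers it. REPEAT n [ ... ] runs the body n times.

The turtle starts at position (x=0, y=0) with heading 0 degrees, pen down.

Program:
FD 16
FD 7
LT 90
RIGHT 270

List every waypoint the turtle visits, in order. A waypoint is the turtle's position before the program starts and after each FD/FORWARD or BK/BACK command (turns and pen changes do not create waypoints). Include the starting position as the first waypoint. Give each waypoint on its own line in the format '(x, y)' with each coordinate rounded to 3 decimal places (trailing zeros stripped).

Executing turtle program step by step:
Start: pos=(0,0), heading=0, pen down
FD 16: (0,0) -> (16,0) [heading=0, draw]
FD 7: (16,0) -> (23,0) [heading=0, draw]
LT 90: heading 0 -> 90
RT 270: heading 90 -> 180
Final: pos=(23,0), heading=180, 2 segment(s) drawn
Waypoints (3 total):
(0, 0)
(16, 0)
(23, 0)

Answer: (0, 0)
(16, 0)
(23, 0)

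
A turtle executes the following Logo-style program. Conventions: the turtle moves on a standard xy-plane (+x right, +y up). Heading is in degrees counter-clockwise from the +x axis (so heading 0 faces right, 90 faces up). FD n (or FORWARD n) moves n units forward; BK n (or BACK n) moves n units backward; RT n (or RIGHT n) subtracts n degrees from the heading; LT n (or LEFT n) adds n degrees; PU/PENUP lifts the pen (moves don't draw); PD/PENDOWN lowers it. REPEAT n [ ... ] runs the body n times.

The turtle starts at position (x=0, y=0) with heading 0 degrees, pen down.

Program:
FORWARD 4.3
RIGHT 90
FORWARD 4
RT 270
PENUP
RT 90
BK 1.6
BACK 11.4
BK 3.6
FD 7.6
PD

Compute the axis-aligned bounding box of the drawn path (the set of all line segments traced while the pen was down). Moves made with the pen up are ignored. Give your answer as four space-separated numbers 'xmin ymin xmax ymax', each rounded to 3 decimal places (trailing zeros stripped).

Executing turtle program step by step:
Start: pos=(0,0), heading=0, pen down
FD 4.3: (0,0) -> (4.3,0) [heading=0, draw]
RT 90: heading 0 -> 270
FD 4: (4.3,0) -> (4.3,-4) [heading=270, draw]
RT 270: heading 270 -> 0
PU: pen up
RT 90: heading 0 -> 270
BK 1.6: (4.3,-4) -> (4.3,-2.4) [heading=270, move]
BK 11.4: (4.3,-2.4) -> (4.3,9) [heading=270, move]
BK 3.6: (4.3,9) -> (4.3,12.6) [heading=270, move]
FD 7.6: (4.3,12.6) -> (4.3,5) [heading=270, move]
PD: pen down
Final: pos=(4.3,5), heading=270, 2 segment(s) drawn

Segment endpoints: x in {0, 4.3}, y in {-4, 0}
xmin=0, ymin=-4, xmax=4.3, ymax=0

Answer: 0 -4 4.3 0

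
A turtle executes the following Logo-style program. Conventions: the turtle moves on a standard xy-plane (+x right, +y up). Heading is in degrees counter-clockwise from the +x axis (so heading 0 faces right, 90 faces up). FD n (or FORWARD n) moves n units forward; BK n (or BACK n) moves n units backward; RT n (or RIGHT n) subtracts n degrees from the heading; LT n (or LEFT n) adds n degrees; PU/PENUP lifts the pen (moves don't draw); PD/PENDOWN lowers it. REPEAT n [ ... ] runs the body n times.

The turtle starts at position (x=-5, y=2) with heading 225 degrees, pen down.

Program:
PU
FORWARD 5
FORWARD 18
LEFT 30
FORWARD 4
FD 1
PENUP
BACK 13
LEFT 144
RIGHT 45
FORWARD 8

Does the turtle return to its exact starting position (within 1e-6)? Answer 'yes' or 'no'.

Executing turtle program step by step:
Start: pos=(-5,2), heading=225, pen down
PU: pen up
FD 5: (-5,2) -> (-8.536,-1.536) [heading=225, move]
FD 18: (-8.536,-1.536) -> (-21.263,-14.263) [heading=225, move]
LT 30: heading 225 -> 255
FD 4: (-21.263,-14.263) -> (-22.299,-18.127) [heading=255, move]
FD 1: (-22.299,-18.127) -> (-22.558,-19.093) [heading=255, move]
PU: pen up
BK 13: (-22.558,-19.093) -> (-19.193,-6.536) [heading=255, move]
LT 144: heading 255 -> 39
RT 45: heading 39 -> 354
FD 8: (-19.193,-6.536) -> (-11.237,-7.372) [heading=354, move]
Final: pos=(-11.237,-7.372), heading=354, 0 segment(s) drawn

Start position: (-5, 2)
Final position: (-11.237, -7.372)
Distance = 11.258; >= 1e-6 -> NOT closed

Answer: no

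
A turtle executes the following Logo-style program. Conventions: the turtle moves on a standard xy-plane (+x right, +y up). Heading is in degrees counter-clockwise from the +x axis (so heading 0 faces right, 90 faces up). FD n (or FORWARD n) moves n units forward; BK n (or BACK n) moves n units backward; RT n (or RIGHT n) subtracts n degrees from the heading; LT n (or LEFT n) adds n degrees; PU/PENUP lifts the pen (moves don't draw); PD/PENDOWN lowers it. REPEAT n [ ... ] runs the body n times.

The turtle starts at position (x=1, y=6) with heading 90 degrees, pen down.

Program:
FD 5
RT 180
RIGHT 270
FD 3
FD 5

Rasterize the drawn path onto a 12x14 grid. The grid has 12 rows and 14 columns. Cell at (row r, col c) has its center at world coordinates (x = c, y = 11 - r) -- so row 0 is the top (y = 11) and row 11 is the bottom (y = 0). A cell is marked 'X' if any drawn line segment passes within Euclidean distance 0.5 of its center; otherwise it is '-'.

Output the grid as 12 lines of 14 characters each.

Segment 0: (1,6) -> (1,11)
Segment 1: (1,11) -> (4,11)
Segment 2: (4,11) -> (9,11)

Answer: -XXXXXXXXX----
-X------------
-X------------
-X------------
-X------------
-X------------
--------------
--------------
--------------
--------------
--------------
--------------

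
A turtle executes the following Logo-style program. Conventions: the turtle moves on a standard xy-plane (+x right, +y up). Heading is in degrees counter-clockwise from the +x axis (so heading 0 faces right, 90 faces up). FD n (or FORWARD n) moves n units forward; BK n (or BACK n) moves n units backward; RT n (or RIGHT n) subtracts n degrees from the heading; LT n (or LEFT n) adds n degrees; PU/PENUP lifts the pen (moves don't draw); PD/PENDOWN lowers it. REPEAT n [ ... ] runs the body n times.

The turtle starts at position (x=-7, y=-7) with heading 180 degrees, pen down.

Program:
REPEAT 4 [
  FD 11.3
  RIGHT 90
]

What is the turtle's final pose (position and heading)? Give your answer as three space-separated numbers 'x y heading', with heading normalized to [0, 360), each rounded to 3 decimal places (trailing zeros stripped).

Executing turtle program step by step:
Start: pos=(-7,-7), heading=180, pen down
REPEAT 4 [
  -- iteration 1/4 --
  FD 11.3: (-7,-7) -> (-18.3,-7) [heading=180, draw]
  RT 90: heading 180 -> 90
  -- iteration 2/4 --
  FD 11.3: (-18.3,-7) -> (-18.3,4.3) [heading=90, draw]
  RT 90: heading 90 -> 0
  -- iteration 3/4 --
  FD 11.3: (-18.3,4.3) -> (-7,4.3) [heading=0, draw]
  RT 90: heading 0 -> 270
  -- iteration 4/4 --
  FD 11.3: (-7,4.3) -> (-7,-7) [heading=270, draw]
  RT 90: heading 270 -> 180
]
Final: pos=(-7,-7), heading=180, 4 segment(s) drawn

Answer: -7 -7 180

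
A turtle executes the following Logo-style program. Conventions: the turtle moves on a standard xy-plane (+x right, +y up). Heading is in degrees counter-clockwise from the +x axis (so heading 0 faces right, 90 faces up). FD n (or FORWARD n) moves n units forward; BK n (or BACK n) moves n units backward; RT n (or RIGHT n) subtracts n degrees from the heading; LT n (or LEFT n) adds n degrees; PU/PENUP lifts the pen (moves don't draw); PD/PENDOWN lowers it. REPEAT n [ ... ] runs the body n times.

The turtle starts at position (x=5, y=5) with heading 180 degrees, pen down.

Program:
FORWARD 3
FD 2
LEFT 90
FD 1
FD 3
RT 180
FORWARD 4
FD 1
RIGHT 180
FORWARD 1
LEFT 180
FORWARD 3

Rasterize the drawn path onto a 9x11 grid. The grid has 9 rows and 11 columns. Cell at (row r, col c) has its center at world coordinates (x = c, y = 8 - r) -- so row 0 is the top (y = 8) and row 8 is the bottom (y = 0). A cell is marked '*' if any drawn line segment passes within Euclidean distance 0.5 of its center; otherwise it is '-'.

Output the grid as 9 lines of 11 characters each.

Answer: *----------
*----------
*----------
******-----
*----------
*----------
*----------
*----------
-----------

Derivation:
Segment 0: (5,5) -> (2,5)
Segment 1: (2,5) -> (0,5)
Segment 2: (0,5) -> (-0,4)
Segment 3: (-0,4) -> (-0,1)
Segment 4: (-0,1) -> (-0,5)
Segment 5: (-0,5) -> (-0,6)
Segment 6: (-0,6) -> (-0,5)
Segment 7: (-0,5) -> (-0,8)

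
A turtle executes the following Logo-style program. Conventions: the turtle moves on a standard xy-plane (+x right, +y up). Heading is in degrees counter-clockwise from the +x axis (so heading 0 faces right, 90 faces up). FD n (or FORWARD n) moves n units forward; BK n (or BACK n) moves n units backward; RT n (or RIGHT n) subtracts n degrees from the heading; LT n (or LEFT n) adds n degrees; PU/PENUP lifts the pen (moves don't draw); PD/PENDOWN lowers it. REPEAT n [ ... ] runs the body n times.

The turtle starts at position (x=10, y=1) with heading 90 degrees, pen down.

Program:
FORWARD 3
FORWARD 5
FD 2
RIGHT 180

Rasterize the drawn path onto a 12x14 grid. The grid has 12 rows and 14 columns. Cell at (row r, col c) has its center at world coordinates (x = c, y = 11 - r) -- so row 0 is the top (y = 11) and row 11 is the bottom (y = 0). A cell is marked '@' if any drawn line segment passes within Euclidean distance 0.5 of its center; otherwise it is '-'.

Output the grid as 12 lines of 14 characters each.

Segment 0: (10,1) -> (10,4)
Segment 1: (10,4) -> (10,9)
Segment 2: (10,9) -> (10,11)

Answer: ----------@---
----------@---
----------@---
----------@---
----------@---
----------@---
----------@---
----------@---
----------@---
----------@---
----------@---
--------------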